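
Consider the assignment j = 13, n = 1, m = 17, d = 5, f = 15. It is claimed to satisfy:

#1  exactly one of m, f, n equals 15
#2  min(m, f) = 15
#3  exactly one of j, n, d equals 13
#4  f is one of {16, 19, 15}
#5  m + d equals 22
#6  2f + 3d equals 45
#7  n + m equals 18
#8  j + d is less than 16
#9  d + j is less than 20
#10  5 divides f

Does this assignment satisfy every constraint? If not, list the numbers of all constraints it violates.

#1 m=17, f=15, n=1; 1 of them equals 15  true
#2 min(17, 15) = 15  true
#3 j=13, n=1, d=5; 1 of them equals 13  true
#4 f = 15 is in {16, 19, 15}  true
#5 m + d = 17 + 5 = 22  true
#6 2f + 3d = 2(15) + 3(5) = 45  true
#7 n + m = 1 + 17 = 18  true
#8 j + d = 13 + 5 = 18; 18 ≥ 16, bound 16 not met  false
#9 d + j = 5 + 13 = 18; 18 < 20  true
#10 15 / 5 = 3, so 5 divides 15  true

Constraint 8 is violated.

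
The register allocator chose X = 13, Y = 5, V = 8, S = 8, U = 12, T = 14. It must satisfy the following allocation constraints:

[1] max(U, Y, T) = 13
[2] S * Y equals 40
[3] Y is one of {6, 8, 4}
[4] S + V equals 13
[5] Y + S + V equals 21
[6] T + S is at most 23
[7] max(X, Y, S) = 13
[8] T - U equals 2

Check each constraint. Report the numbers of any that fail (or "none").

No — constraints 1, 3, and 4 are not satisfied.

[1] max(12, 5, 14) = 14, not 13  ✘
[2] S * Y = 8 * 5 = 40  ✔
[3] Y = 5 is not in {6, 8, 4}  ✘
[4] S + V = 8 + 8 = 16, not 13  ✘
[5] Y + S + V = 5 + 8 + 8 = 21  ✔
[6] T + S = 14 + 8 = 22; 22 ≤ 23  ✔
[7] max(13, 5, 8) = 13  ✔
[8] T - U = 14 - 12 = 2  ✔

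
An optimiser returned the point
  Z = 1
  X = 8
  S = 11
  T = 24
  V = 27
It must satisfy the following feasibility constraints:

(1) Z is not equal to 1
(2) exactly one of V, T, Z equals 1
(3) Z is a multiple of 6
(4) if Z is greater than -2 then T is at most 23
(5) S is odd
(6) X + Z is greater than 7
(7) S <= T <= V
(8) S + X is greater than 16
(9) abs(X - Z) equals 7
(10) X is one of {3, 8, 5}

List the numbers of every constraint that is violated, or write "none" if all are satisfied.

The assignment fails constraints 1, 3, and 4.

(1) Z = 1, but 1 is required to differ  fails
(2) V=27, T=24, Z=1; 1 of them equals 1  holds
(3) 1 = 6*0 + 1, so 6 does not divide 1  fails
(4) Z = 1 > -2, so we need T ≤ 23; but T = 24 > 23  fails
(5) S = 11 is odd  holds
(6) X + Z = 8 + 1 = 9; 9 > 7  holds
(7) values 11 <= 24 <= 27  holds
(8) S + X = 11 + 8 = 19; 19 > 16  holds
(9) abs(8 - 1) = 7  holds
(10) X = 8 is in {3, 8, 5}  holds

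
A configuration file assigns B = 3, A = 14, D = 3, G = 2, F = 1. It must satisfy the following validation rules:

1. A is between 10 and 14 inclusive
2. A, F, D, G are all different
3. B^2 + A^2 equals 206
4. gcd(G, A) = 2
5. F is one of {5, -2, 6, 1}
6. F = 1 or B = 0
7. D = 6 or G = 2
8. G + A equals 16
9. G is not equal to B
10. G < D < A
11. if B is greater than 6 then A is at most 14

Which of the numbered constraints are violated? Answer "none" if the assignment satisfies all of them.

1. A = 14 lies in [10, 14]  holds
2. values 14, 1, 3, 2 are pairwise distinct  holds
3. B^2 + A^2 = 3^2 + 14^2 = 9 + 196 = 205, not 206  fails
4. gcd(2, 14) = 2  holds
5. F = 1 is in {5, -2, 6, 1}  holds
6. F = 1 = 1 (first disjunct)  holds
7. D = 3 ≠ 6, but G = 2 = 2 (second disjunct)  holds
8. G + A = 2 + 14 = 16  holds
9. G = 2, B = 3; distinct  holds
10. values 2 < 3 < 14  holds
11. B = 3, not > 6; antecedent false, conditional vacuously true  holds

Violated: 3.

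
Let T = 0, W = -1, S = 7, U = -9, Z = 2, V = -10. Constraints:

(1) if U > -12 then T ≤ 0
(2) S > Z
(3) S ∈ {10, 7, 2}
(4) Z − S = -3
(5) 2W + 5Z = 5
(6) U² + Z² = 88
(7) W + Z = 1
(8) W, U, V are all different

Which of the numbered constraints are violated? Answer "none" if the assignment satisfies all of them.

No — constraints 4, 5, and 6 are not satisfied.

(1) U = -9 > -12, so we need T ≤ 0; T = 0 ≤ 0 — satisfied.
(2) S = 7, Z = 2; 7 > 2 — satisfied.
(3) S = 7 is in {10, 7, 2} — satisfied.
(4) Z − S = 2 − 7 = -5, not -3 — violated.
(5) 2W + 5Z = 2(-1) + 5(2) = 8, not 5 — violated.
(6) U² + Z² = (-9)² + 2² = 81 + 4 = 85, not 88 — violated.
(7) W + Z = -1 + 2 = 1 — satisfied.
(8) values -1, -9, -10 are pairwise distinct — satisfied.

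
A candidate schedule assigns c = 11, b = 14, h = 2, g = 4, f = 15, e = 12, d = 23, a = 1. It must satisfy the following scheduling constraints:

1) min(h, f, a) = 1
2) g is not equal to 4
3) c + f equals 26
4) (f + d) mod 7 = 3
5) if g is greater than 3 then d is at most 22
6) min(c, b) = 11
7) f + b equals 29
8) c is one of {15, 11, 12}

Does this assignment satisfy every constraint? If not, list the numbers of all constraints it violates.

The assignment fails constraints 2, 5.

1) min(2, 15, 1) = 1 — satisfied.
2) g = 4, but 4 is required to differ — violated.
3) c + f = 11 + 15 = 26 — satisfied.
4) f + d = 38; 38 mod 7 = 3 — satisfied.
5) g = 4 > 3, so we need d ≤ 22; but d = 23 > 22 — violated.
6) min(11, 14) = 11 — satisfied.
7) f + b = 15 + 14 = 29 — satisfied.
8) c = 11 is in {15, 11, 12} — satisfied.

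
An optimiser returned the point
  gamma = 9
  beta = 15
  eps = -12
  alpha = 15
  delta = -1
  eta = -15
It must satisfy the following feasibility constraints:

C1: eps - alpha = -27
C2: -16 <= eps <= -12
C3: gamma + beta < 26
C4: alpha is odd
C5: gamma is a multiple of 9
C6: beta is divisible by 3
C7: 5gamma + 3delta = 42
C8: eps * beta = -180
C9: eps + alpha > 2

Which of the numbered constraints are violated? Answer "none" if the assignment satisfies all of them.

Yes — all constraints hold.

C1: eps - alpha = -12 - 15 = -27  ✔
C2: eps = -12 lies in [-16, -12]  ✔
C3: gamma + beta = 9 + 15 = 24; 24 < 26  ✔
C4: alpha = 15 is odd  ✔
C5: 9 / 9 = 1, so 9 divides 9  ✔
C6: 15 / 3 = 5, so 3 divides 15  ✔
C7: 5gamma + 3delta = 5(9) + 3(-1) = 42  ✔
C8: eps * beta = -12 * 15 = -180  ✔
C9: eps + alpha = -12 + 15 = 3; 3 > 2  ✔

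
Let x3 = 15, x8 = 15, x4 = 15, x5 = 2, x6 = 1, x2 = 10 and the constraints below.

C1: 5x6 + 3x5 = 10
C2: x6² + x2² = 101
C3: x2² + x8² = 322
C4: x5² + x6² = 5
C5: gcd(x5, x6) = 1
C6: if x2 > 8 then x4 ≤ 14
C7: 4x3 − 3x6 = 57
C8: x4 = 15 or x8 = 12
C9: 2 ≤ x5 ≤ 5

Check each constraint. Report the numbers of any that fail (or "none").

Constraints 1, 3, 6 do not hold.

C1: 5x6 + 3x5 = 5(1) + 3(2) = 11, not 10  fails
C2: x6² + x2² = 1² + 10² = 1 + 100 = 101  holds
C3: x2² + x8² = 10² + 15² = 100 + 225 = 325, not 322  fails
C4: x5² + x6² = 2² + 1² = 4 + 1 = 5  holds
C5: gcd(2, 1) = 1  holds
C6: x2 = 10 > 8, so we need x4 ≤ 14; but x4 = 15 > 14  fails
C7: 4x3 − 3x6 = 4(15) − 3(1) = 57  holds
C8: x4 = 15 = 15 (first disjunct)  holds
C9: x5 = 2 lies in [2, 5]  holds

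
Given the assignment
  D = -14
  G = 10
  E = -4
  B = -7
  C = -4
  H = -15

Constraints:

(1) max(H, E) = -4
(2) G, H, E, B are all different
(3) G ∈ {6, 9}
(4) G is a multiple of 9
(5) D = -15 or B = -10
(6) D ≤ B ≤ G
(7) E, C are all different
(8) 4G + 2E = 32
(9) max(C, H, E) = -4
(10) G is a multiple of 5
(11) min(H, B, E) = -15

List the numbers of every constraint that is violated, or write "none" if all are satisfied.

Constraints 3, 4, 5, and 7 are violated.

(1) max(-15, -4) = -4 — OK.
(2) values 10, -15, -4, -7 are pairwise distinct — OK.
(3) G = 10 is not in {6, 9} — violated.
(4) 10 = 9×1 + 1, so 9 does not divide 10 — violated.
(5) D = -14 ≠ -15 and B = -7 ≠ -10; both disjuncts false — violated.
(6) values -14 ≤ -7 ≤ 10 — OK.
(7) E = C = -4, not all different — violated.
(8) 4G + 2E = 4(10) + 2(-4) = 32 — OK.
(9) max(-4, -15, -4) = -4 — OK.
(10) 10 / 5 = 2, so 5 divides 10 — OK.
(11) min(-15, -7, -4) = -15 — OK.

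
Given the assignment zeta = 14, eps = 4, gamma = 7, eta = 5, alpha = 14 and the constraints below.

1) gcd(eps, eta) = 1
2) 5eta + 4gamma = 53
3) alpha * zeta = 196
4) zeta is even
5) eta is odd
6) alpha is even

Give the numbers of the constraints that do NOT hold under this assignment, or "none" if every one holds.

1) gcd(4, 5) = 1  ✓
2) 5eta + 4gamma = 5(5) + 4(7) = 53  ✓
3) alpha * zeta = 14 * 14 = 196  ✓
4) zeta = 14 is even  ✓
5) eta = 5 is odd  ✓
6) alpha = 14 is even  ✓

All constraints are satisfied.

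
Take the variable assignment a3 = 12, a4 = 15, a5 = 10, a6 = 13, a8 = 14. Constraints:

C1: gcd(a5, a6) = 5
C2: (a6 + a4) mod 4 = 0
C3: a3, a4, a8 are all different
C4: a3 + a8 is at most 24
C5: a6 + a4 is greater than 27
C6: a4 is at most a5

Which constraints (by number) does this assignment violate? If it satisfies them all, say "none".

Constraints 1, 4, 6 do not hold.

C1: gcd(10, 13) = 1, not 5 — violated.
C2: a6 + a4 = 28; 28 mod 4 = 0 — OK.
C3: values 12, 15, 14 are pairwise distinct — OK.
C4: a3 + a8 = 12 + 14 = 26; 26 > 24, bound 24 not met — violated.
C5: a6 + a4 = 13 + 15 = 28; 28 > 27 — OK.
C6: a4 = 15, a5 = 10; 15 > 10 (want ≤) — violated.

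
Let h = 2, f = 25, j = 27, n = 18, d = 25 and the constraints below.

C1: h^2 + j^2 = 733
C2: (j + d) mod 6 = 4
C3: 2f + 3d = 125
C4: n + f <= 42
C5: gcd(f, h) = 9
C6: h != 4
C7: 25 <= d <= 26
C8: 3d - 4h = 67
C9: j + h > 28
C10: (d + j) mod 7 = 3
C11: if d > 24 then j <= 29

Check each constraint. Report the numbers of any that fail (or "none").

Constraints 4, 5 are violated.

C1: h^2 + j^2 = 2^2 + 27^2 = 4 + 729 = 733 — satisfied.
C2: j + d = 52; 52 mod 6 = 4 — satisfied.
C3: 2f + 3d = 2(25) + 3(25) = 125 — satisfied.
C4: n + f = 18 + 25 = 43; 43 > 42, bound 42 not met — violated.
C5: gcd(25, 2) = 1, not 9 — violated.
C6: h = 2, and 2 ≠ 4 — satisfied.
C7: d = 25 lies in [25, 26] — satisfied.
C8: 3d - 4h = 3(25) - 4(2) = 67 — satisfied.
C9: j + h = 27 + 2 = 29; 29 > 28 — satisfied.
C10: d + j = 52; 52 mod 7 = 3 — satisfied.
C11: d = 25 > 24, so we need j ≤ 29; j = 27 ≤ 29 — satisfied.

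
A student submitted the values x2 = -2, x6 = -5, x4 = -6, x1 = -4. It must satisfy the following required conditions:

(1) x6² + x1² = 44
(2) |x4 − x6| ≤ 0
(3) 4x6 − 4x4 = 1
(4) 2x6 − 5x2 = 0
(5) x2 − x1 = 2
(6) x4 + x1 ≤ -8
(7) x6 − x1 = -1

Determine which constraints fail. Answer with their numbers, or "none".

(1) x6² + x1² = (-5)² + (-4)² = 25 + 16 = 41, not 44 — violated.
(2) |-6 − (-5)| = 1; 1 > 0, exceeds bound 0 — violated.
(3) 4x6 − 4x4 = 4(-5) − 4(-6) = 4, not 1 — violated.
(4) 2x6 − 5x2 = 2(-5) − 5(-2) = 0 — OK.
(5) x2 − x1 = -2 − (-4) = 2 — OK.
(6) x4 + x1 = -6 + (-4) = -10; -10 ≤ -8 — OK.
(7) x6 − x1 = -5 − (-4) = -1 — OK.

Constraints 1, 2, 3 do not hold.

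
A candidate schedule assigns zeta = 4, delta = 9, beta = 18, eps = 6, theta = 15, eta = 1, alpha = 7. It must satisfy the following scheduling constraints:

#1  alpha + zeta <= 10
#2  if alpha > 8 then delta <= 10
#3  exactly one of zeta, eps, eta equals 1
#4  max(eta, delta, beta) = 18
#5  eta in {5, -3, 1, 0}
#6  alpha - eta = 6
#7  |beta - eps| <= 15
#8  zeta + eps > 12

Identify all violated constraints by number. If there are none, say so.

No — constraints 1, 8 are not satisfied.

#1 alpha + zeta = 7 + 4 = 11; 11 > 10, bound 10 not met — does not hold.
#2 alpha = 7, not > 8; antecedent false, conditional vacuously true — holds.
#3 zeta=4, eps=6, eta=1; 1 of them equals 1 — holds.
#4 max(1, 9, 18) = 18 — holds.
#5 eta = 1 is in {5, -3, 1, 0} — holds.
#6 alpha - eta = 7 - 1 = 6 — holds.
#7 |18 - 6| = 12; 12 ≤ 15 — holds.
#8 zeta + eps = 4 + 6 = 10; 10 ≤ 12, bound 12 not met — does not hold.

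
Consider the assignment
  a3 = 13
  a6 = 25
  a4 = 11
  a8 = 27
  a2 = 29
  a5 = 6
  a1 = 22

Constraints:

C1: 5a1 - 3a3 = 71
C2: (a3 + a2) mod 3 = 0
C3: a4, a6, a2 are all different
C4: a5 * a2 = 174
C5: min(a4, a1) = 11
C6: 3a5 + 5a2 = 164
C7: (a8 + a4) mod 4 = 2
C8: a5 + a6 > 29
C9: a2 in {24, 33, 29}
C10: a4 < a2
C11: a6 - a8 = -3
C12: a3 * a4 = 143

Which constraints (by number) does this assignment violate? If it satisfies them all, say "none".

No — constraints 6 and 11 are not satisfied.

C1: 5a1 - 3a3 = 5(22) - 3(13) = 71  holds
C2: a3 + a2 = 42; 42 mod 3 = 0  holds
C3: values 11, 25, 29 are pairwise distinct  holds
C4: a5 * a2 = 6 * 29 = 174  holds
C5: min(11, 22) = 11  holds
C6: 3a5 + 5a2 = 3(6) + 5(29) = 163, not 164  fails
C7: a8 + a4 = 38; 38 mod 4 = 2  holds
C8: a5 + a6 = 6 + 25 = 31; 31 > 29  holds
C9: a2 = 29 is in {24, 33, 29}  holds
C10: a4 = 11, a2 = 29; 11 < 29  holds
C11: a6 - a8 = 25 - 27 = -2, not -3  fails
C12: a3 * a4 = 13 * 11 = 143  holds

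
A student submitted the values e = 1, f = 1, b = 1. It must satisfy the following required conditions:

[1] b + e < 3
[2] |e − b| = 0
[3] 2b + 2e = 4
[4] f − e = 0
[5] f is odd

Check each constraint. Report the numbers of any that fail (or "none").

[1] b + e = 1 + 1 = 2; 2 < 3 — holds.
[2] |1 − 1| = 0 — holds.
[3] 2b + 2e = 2(1) + 2(1) = 4 — holds.
[4] f − e = 1 − 1 = 0 — holds.
[5] f = 1 is odd — holds.

None — every constraint holds.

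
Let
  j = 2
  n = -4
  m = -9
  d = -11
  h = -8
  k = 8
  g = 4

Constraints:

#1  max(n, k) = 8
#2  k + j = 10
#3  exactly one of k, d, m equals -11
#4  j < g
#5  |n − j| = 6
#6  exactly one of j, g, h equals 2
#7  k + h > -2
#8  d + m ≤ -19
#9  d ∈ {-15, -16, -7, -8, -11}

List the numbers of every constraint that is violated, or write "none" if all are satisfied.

#1 max(-4, 8) = 8 — OK.
#2 k + j = 8 + 2 = 10 — OK.
#3 k=8, d=-11, m=-9; 1 of them equals -11 — OK.
#4 j = 2, g = 4; 2 < 4 — OK.
#5 |-4 − 2| = 6 — OK.
#6 j=2, g=4, h=-8; 1 of them equals 2 — OK.
#7 k + h = 8 + (-8) = 0; 0 > -2 — OK.
#8 d + m = -11 + (-9) = -20; -20 ≤ -19 — OK.
#9 d = -11 is in {-15, -16, -7, -8, -11} — OK.

No violations.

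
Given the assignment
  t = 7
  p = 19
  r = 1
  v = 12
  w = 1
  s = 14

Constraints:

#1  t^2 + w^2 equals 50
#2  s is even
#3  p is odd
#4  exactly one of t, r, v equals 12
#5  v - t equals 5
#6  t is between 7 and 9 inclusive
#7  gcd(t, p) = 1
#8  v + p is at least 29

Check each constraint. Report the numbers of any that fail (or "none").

None — every constraint holds.

#1 t^2 + w^2 = 7^2 + 1^2 = 49 + 1 = 50  OK
#2 s = 14 is even  OK
#3 p = 19 is odd  OK
#4 t=7, r=1, v=12; 1 of them equals 12  OK
#5 v - t = 12 - 7 = 5  OK
#6 t = 7 lies in [7, 9]  OK
#7 gcd(7, 19) = 1  OK
#8 v + p = 12 + 19 = 31; 31 ≥ 29  OK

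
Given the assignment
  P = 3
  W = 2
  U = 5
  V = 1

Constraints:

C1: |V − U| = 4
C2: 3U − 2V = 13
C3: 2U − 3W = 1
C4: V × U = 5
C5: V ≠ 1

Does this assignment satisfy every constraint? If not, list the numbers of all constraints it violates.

The assignment fails constraints 3, 5.

C1: |1 − 5| = 4  OK
C2: 3U − 2V = 3(5) − 2(1) = 13  OK
C3: 2U − 3W = 2(5) − 3(2) = 4, not 1  FAIL
C4: V × U = 1 × 5 = 5  OK
C5: V = 1, but 1 is required to differ  FAIL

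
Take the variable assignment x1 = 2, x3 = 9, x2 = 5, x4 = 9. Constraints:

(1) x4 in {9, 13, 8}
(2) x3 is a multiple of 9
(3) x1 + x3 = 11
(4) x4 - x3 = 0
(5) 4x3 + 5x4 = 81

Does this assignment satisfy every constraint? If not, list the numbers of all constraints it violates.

(1) x4 = 9 is in {9, 13, 8}  ✓
(2) 9 / 9 = 1, so 9 divides 9  ✓
(3) x1 + x3 = 2 + 9 = 11  ✓
(4) x4 - x3 = 9 - 9 = 0  ✓
(5) 4x3 + 5x4 = 4(9) + 5(9) = 81  ✓

None — every constraint holds.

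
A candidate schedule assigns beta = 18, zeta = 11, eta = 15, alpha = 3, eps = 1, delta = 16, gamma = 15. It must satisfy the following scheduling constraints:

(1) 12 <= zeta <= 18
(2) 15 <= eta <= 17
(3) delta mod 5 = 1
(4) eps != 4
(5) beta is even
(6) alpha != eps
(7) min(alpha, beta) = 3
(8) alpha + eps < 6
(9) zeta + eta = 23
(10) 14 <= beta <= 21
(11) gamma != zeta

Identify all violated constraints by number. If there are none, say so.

(1) zeta = 11 is outside [12, 18] — violated.
(2) eta = 15 lies in [15, 17] — satisfied.
(3) 16 mod 5 = 1 — satisfied.
(4) eps = 1, and 1 ≠ 4 — satisfied.
(5) beta = 18 is even — satisfied.
(6) alpha = 3, eps = 1; distinct — satisfied.
(7) min(3, 18) = 3 — satisfied.
(8) alpha + eps = 3 + 1 = 4; 4 < 6 — satisfied.
(9) zeta + eta = 11 + 15 = 26, not 23 — violated.
(10) beta = 18 lies in [14, 21] — satisfied.
(11) gamma = 15, zeta = 11; distinct — satisfied.

Violated: 1, 9.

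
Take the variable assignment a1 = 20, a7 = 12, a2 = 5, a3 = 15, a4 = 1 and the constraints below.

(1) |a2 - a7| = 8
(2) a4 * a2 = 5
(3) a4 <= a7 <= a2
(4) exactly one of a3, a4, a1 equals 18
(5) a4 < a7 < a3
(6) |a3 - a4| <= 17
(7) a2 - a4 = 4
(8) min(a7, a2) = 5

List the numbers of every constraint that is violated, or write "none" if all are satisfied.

Constraints 1, 3, 4 do not hold.

(1) |5 - 12| = 7, not 8  no
(2) a4 * a2 = 1 * 5 = 5  yes
(3) values 1, 12, 5; a7 = 12 is not <= a2 = 5  no
(4) a3=15, a4=1, a1=20; 0 of them equal 18, not exactly one  no
(5) values 1 < 12 < 15  yes
(6) |15 - 1| = 14; 14 ≤ 17  yes
(7) a2 - a4 = 5 - 1 = 4  yes
(8) min(12, 5) = 5  yes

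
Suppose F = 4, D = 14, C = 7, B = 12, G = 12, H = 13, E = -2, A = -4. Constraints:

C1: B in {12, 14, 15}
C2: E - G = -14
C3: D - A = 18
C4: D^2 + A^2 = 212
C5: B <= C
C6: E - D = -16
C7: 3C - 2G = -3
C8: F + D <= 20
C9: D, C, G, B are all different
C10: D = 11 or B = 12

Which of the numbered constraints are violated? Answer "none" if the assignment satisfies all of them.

No — constraints 5, 9 are not satisfied.

C1: B = 12 is in {12, 14, 15} — OK.
C2: E - G = -2 - 12 = -14 — OK.
C3: D - A = 14 - (-4) = 18 — OK.
C4: D^2 + A^2 = 14^2 + (-4)^2 = 196 + 16 = 212 — OK.
C5: B = 12, C = 7; 12 > 7 (want ≤) — violated.
C6: E - D = -2 - 14 = -16 — OK.
C7: 3C - 2G = 3(7) - 2(12) = -3 — OK.
C8: F + D = 4 + 14 = 18; 18 ≤ 20 — OK.
C9: G = B = 12, not all different — violated.
C10: D = 14 ≠ 11, but B = 12 = 12 (second disjunct) — OK.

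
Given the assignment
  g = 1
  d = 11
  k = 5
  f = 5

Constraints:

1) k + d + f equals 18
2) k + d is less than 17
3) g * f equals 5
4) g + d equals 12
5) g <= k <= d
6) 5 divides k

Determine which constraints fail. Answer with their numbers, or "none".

1) k + d + f = 5 + 11 + 5 = 21, not 18 — does not hold.
2) k + d = 5 + 11 = 16; 16 < 17 — holds.
3) g * f = 1 * 5 = 5 — holds.
4) g + d = 1 + 11 = 12 — holds.
5) values 1 <= 5 <= 11 — holds.
6) 5 / 5 = 1, so 5 divides 5 — holds.

The assignment fails constraint 1.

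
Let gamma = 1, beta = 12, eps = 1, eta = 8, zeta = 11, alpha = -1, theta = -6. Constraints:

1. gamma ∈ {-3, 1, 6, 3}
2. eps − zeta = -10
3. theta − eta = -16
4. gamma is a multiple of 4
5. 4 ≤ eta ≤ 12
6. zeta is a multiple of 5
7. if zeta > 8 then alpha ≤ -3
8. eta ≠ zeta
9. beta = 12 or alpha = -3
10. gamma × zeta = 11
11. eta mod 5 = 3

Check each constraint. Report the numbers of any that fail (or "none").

Constraints 3, 4, 6, 7 are violated.

1. gamma = 1 is in {-3, 1, 6, 3}  ✔
2. eps − zeta = 1 − 11 = -10  ✔
3. theta − eta = -6 − 8 = -14, not -16  ✘
4. 1 = 4×0 + 1, so 4 does not divide 1  ✘
5. eta = 8 lies in [4, 12]  ✔
6. 11 = 5×2 + 1, so 5 does not divide 11  ✘
7. zeta = 11 > 8, so we need alpha ≤ -3; but alpha = -1 > -3  ✘
8. eta = 8, zeta = 11; distinct  ✔
9. beta = 12 = 12 (first disjunct)  ✔
10. gamma × zeta = 1 × 11 = 11  ✔
11. 8 mod 5 = 3  ✔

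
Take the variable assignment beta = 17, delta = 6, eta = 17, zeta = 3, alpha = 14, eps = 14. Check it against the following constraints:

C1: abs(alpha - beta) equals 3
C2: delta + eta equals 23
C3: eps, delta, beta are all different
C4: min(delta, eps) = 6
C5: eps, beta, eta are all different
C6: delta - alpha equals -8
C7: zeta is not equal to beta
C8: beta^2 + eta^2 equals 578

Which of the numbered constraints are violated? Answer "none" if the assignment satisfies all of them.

C1: abs(14 - 17) = 3  true
C2: delta + eta = 6 + 17 = 23  true
C3: values 14, 6, 17 are pairwise distinct  true
C4: min(6, 14) = 6  true
C5: beta = eta = 17, not all different  false
C6: delta - alpha = 6 - 14 = -8  true
C7: zeta = 3, beta = 17; distinct  true
C8: beta^2 + eta^2 = 17^2 + 17^2 = 289 + 289 = 578  true

Constraint 5 is violated.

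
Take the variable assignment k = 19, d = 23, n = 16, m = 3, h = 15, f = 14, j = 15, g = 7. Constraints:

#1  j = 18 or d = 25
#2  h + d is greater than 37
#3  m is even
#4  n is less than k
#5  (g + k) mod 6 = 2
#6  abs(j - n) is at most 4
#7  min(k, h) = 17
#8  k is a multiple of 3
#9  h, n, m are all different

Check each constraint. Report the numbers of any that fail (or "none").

#1 j = 15 ≠ 18 and d = 23 ≠ 25; both disjuncts false — does not hold.
#2 h + d = 15 + 23 = 38; 38 > 37 — holds.
#3 m = 3 is odd — does not hold.
#4 n = 16, k = 19; 16 < 19 — holds.
#5 g + k = 26; 26 mod 6 = 2 — holds.
#6 abs(15 - 16) = 1; 1 ≤ 4 — holds.
#7 min(19, 15) = 15, not 17 — does not hold.
#8 19 = 3*6 + 1, so 3 does not divide 19 — does not hold.
#9 values 15, 16, 3 are pairwise distinct — holds.

Violated: 1, 3, 7, 8.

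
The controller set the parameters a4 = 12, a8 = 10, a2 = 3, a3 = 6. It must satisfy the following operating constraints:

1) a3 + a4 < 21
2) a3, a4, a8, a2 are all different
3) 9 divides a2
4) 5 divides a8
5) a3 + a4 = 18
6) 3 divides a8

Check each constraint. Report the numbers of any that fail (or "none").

1) a3 + a4 = 6 + 12 = 18; 18 < 21 — holds.
2) values 6, 12, 10, 3 are pairwise distinct — holds.
3) 3 = 9*0 + 3, so 9 does not divide 3 — fails.
4) 10 / 5 = 2, so 5 divides 10 — holds.
5) a3 + a4 = 6 + 12 = 18 — holds.
6) 10 = 3*3 + 1, so 3 does not divide 10 — fails.

No — constraints 3, 6 are not satisfied.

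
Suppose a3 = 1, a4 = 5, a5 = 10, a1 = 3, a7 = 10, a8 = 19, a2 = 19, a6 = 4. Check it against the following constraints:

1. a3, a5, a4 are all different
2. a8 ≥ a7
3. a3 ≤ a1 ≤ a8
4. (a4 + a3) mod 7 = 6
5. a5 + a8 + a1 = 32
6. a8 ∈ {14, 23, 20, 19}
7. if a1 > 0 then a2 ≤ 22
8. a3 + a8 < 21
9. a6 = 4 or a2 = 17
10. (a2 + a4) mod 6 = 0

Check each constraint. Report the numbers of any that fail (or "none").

The assignment satisfies every constraint.

1. values 1, 10, 5 are pairwise distinct — satisfied.
2. a8 = 19, a7 = 10; 19 ≥ 10 — satisfied.
3. values 1 ≤ 3 ≤ 19 — satisfied.
4. a4 + a3 = 6; 6 mod 7 = 6 — satisfied.
5. a5 + a8 + a1 = 10 + 19 + 3 = 32 — satisfied.
6. a8 = 19 is in {14, 23, 20, 19} — satisfied.
7. a1 = 3 > 0, so we need a2 ≤ 22; a2 = 19 ≤ 22 — satisfied.
8. a3 + a8 = 1 + 19 = 20; 20 < 21 — satisfied.
9. a6 = 4 = 4 (first disjunct) — satisfied.
10. a2 + a4 = 24; 24 mod 6 = 0 — satisfied.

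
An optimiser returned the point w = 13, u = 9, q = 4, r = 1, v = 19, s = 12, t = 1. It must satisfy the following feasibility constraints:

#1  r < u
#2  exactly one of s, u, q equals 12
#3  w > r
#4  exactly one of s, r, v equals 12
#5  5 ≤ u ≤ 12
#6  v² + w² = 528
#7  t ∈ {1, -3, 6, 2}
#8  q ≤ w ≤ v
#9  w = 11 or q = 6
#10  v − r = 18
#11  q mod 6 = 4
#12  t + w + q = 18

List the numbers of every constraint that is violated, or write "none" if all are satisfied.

#1 r = 1, u = 9; 1 < 9  holds
#2 s=12, u=9, q=4; 1 of them equals 12  holds
#3 w = 13, r = 1; 13 > 1  holds
#4 s=12, r=1, v=19; 1 of them equals 12  holds
#5 u = 9 lies in [5, 12]  holds
#6 v² + w² = 19² + 13² = 361 + 169 = 530, not 528  fails
#7 t = 1 is in {1, -3, 6, 2}  holds
#8 values 4 ≤ 13 ≤ 19  holds
#9 w = 13 ≠ 11 and q = 4 ≠ 6; both disjuncts false  fails
#10 v − r = 19 − 1 = 18  holds
#11 4 mod 6 = 4  holds
#12 t + w + q = 1 + 13 + 4 = 18  holds

No — constraints 6, 9 are not satisfied.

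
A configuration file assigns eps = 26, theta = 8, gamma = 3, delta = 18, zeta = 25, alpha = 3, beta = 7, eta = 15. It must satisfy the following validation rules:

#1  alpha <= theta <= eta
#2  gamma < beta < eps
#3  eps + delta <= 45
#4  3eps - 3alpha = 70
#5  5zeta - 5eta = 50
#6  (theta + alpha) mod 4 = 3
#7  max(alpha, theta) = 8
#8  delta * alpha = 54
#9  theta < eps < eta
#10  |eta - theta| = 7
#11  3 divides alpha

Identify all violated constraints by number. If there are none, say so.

No — constraints 4 and 9 are not satisfied.

#1 values 3 <= 8 <= 15  OK
#2 values 3 < 7 < 26  OK
#3 eps + delta = 26 + 18 = 44; 44 ≤ 45  OK
#4 3eps - 3alpha = 3(26) - 3(3) = 69, not 70  FAIL
#5 5zeta - 5eta = 5(25) - 5(15) = 50  OK
#6 theta + alpha = 11; 11 mod 4 = 3  OK
#7 max(3, 8) = 8  OK
#8 delta * alpha = 18 * 3 = 54  OK
#9 values 8, 26, 15; eps = 26 is not < eta = 15  FAIL
#10 |15 - 8| = 7  OK
#11 3 / 3 = 1, so 3 divides 3  OK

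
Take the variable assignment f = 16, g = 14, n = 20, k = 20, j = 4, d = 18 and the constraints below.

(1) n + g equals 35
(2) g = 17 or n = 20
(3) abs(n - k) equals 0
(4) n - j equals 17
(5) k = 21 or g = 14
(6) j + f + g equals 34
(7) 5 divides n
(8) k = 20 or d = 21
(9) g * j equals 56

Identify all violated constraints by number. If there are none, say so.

(1) n + g = 20 + 14 = 34, not 35 — violated.
(2) g = 14 ≠ 17, but n = 20 = 20 (second disjunct) — satisfied.
(3) abs(20 - 20) = 0 — satisfied.
(4) n - j = 20 - 4 = 16, not 17 — violated.
(5) k = 20 ≠ 21, but g = 14 = 14 (second disjunct) — satisfied.
(6) j + f + g = 4 + 16 + 14 = 34 — satisfied.
(7) 20 / 5 = 4, so 5 divides 20 — satisfied.
(8) k = 20 = 20 (first disjunct) — satisfied.
(9) g * j = 14 * 4 = 56 — satisfied.

Violated: 1, 4.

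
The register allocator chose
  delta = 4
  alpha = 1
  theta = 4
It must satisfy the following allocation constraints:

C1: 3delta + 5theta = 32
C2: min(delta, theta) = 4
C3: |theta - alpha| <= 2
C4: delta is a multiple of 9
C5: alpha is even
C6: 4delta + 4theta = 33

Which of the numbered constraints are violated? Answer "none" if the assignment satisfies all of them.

C1: 3delta + 5theta = 3(4) + 5(4) = 32 — holds.
C2: min(4, 4) = 4 — holds.
C3: |4 - 1| = 3; 3 > 2, exceeds bound 2 — does not hold.
C4: 4 = 9*0 + 4, so 9 does not divide 4 — does not hold.
C5: alpha = 1 is odd — does not hold.
C6: 4delta + 4theta = 4(4) + 4(4) = 32, not 33 — does not hold.

The assignment fails constraints 3, 4, 5, and 6.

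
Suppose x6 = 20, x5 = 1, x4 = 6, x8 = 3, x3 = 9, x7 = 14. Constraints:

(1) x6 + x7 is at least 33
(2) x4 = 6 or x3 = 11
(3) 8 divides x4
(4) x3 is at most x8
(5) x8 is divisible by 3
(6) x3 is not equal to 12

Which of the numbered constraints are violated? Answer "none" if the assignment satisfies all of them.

(1) x6 + x7 = 20 + 14 = 34; 34 ≥ 33 — OK.
(2) x4 = 6 = 6 (first disjunct) — OK.
(3) 6 = 8*0 + 6, so 8 does not divide 6 — violated.
(4) x3 = 9, x8 = 3; 9 > 3 (want ≤) — violated.
(5) 3 / 3 = 1, so 3 divides 3 — OK.
(6) x3 = 9, and 9 ≠ 12 — OK.

No — constraints 3 and 4 are not satisfied.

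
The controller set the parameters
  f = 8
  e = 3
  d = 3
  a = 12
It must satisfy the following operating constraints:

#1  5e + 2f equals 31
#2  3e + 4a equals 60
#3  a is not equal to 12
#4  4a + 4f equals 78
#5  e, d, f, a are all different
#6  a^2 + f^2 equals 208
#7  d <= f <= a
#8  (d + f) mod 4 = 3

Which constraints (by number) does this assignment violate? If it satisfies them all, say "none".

#1 5e + 2f = 5(3) + 2(8) = 31 — holds.
#2 3e + 4a = 3(3) + 4(12) = 57, not 60 — fails.
#3 a = 12, but 12 is required to differ — fails.
#4 4a + 4f = 4(12) + 4(8) = 80, not 78 — fails.
#5 e = d = 3, not all different — fails.
#6 a^2 + f^2 = 12^2 + 8^2 = 144 + 64 = 208 — holds.
#7 values 3 <= 8 <= 12 — holds.
#8 d + f = 11; 11 mod 4 = 3 — holds.

The assignment fails constraints 2, 3, 4, 5.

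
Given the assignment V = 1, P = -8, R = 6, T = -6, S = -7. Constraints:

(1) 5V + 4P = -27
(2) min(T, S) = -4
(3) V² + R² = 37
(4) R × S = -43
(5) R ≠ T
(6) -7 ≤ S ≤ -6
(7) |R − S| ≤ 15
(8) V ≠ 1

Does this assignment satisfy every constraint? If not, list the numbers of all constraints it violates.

(1) 5V + 4P = 5(1) + 4(-8) = -27  true
(2) min(-6, -7) = -7, not -4  false
(3) V² + R² = 1² + 6² = 1 + 36 = 37  true
(4) R × S = 6 × (-7) = -42, not -43  false
(5) R = 6, T = -6; distinct  true
(6) S = -7 lies in [-7, -6]  true
(7) |6 − (-7)| = 13; 13 ≤ 15  true
(8) V = 1, but 1 is required to differ  false

Violated: 2, 4, and 8.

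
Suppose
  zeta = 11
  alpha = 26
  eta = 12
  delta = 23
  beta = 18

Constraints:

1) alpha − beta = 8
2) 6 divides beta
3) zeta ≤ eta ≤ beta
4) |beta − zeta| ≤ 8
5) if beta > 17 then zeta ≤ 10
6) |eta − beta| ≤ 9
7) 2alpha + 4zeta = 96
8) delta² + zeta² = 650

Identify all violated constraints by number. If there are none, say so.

Violated: 5.

1) alpha − beta = 26 − 18 = 8 — satisfied.
2) 18 / 6 = 3, so 6 divides 18 — satisfied.
3) values 11 ≤ 12 ≤ 18 — satisfied.
4) |18 − 11| = 7; 7 ≤ 8 — satisfied.
5) beta = 18 > 17, so we need zeta ≤ 10; but zeta = 11 > 10 — violated.
6) |12 − 18| = 6; 6 ≤ 9 — satisfied.
7) 2alpha + 4zeta = 2(26) + 4(11) = 96 — satisfied.
8) delta² + zeta² = 23² + 11² = 529 + 121 = 650 — satisfied.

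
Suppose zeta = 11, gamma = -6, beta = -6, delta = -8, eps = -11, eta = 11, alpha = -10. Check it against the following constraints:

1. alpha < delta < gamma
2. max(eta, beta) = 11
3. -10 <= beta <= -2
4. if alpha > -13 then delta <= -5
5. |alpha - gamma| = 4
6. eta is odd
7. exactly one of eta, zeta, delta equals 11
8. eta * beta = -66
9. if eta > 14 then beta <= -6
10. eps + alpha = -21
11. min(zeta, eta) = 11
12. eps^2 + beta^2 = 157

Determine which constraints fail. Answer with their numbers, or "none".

The assignment fails constraint 7.

1. values -10 < -8 < -6 — satisfied.
2. max(11, -6) = 11 — satisfied.
3. beta = -6 lies in [-10, -2] — satisfied.
4. alpha = -10 > -13, so we need delta ≤ -5; delta = -8 ≤ -5 — satisfied.
5. |-10 - (-6)| = 4 — satisfied.
6. eta = 11 is odd — satisfied.
7. eta=11, zeta=11, delta=-8; 2 of them equal 11, not exactly one — violated.
8. eta * beta = 11 * (-6) = -66 — satisfied.
9. eta = 11, not > 14; antecedent false, conditional vacuously true — satisfied.
10. eps + alpha = -11 + (-10) = -21 — satisfied.
11. min(11, 11) = 11 — satisfied.
12. eps^2 + beta^2 = (-11)^2 + (-6)^2 = 121 + 36 = 157 — satisfied.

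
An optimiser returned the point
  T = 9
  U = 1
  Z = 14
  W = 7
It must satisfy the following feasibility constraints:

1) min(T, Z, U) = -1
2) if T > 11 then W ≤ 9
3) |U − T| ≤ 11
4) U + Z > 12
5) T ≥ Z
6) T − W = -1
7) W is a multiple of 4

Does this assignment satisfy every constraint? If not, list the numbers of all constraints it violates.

The assignment fails constraints 1, 5, 6, and 7.

1) min(9, 14, 1) = 1, not -1 — violated.
2) T = 9, not > 11; antecedent false, conditional vacuously true — satisfied.
3) |1 − 9| = 8; 8 ≤ 11 — satisfied.
4) U + Z = 1 + 14 = 15; 15 > 12 — satisfied.
5) T = 9, Z = 14; 9 < 14 (want ≥) — violated.
6) T − W = 9 − 7 = 2, not -1 — violated.
7) 7 = 4×1 + 3, so 4 does not divide 7 — violated.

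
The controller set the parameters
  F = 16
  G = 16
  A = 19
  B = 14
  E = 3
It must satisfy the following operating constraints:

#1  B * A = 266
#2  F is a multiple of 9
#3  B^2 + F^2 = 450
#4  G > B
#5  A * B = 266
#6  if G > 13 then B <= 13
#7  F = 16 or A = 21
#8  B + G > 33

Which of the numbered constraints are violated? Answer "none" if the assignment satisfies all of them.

Constraints 2, 3, 6, and 8 do not hold.

#1 B * A = 14 * 19 = 266 — OK.
#2 16 = 9*1 + 7, so 9 does not divide 16 — violated.
#3 B^2 + F^2 = 14^2 + 16^2 = 196 + 256 = 452, not 450 — violated.
#4 G = 16, B = 14; 16 > 14 — OK.
#5 A * B = 19 * 14 = 266 — OK.
#6 G = 16 > 13, so we need B ≤ 13; but B = 14 > 13 — violated.
#7 F = 16 = 16 (first disjunct) — OK.
#8 B + G = 14 + 16 = 30; 30 ≤ 33, bound 33 not met — violated.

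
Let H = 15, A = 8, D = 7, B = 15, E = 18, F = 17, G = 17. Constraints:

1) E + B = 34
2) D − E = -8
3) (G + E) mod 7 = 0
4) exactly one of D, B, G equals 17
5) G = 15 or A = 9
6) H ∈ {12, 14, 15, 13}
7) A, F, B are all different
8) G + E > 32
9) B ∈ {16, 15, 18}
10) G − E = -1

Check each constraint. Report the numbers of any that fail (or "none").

1) E + B = 18 + 15 = 33, not 34  FAIL
2) D − E = 7 − 18 = -11, not -8  FAIL
3) G + E = 35; 35 mod 7 = 0  OK
4) D=7, B=15, G=17; 1 of them equals 17  OK
5) G = 17 ≠ 15 and A = 8 ≠ 9; both disjuncts false  FAIL
6) H = 15 is in {12, 14, 15, 13}  OK
7) values 8, 17, 15 are pairwise distinct  OK
8) G + E = 17 + 18 = 35; 35 > 32  OK
9) B = 15 is in {16, 15, 18}  OK
10) G − E = 17 − 18 = -1  OK

Violated: 1, 2, and 5.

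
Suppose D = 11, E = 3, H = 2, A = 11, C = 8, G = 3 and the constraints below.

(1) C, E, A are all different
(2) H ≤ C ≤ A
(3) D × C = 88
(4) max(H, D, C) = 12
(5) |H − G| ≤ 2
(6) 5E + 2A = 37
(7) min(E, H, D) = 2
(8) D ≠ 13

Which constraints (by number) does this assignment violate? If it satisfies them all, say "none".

No — constraint 4 is not satisfied.

(1) values 8, 3, 11 are pairwise distinct  holds
(2) values 2 ≤ 8 ≤ 11  holds
(3) D × C = 11 × 8 = 88  holds
(4) max(2, 11, 8) = 11, not 12  fails
(5) |2 − 3| = 1; 1 ≤ 2  holds
(6) 5E + 2A = 5(3) + 2(11) = 37  holds
(7) min(3, 2, 11) = 2  holds
(8) D = 11, and 11 ≠ 13  holds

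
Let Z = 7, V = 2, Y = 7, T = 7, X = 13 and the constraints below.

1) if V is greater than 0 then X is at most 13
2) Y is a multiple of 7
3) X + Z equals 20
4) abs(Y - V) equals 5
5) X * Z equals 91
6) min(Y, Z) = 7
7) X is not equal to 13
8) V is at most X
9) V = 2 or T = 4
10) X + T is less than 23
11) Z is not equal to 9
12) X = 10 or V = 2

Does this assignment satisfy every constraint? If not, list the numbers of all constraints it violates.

The assignment fails constraint 7.

1) V = 2 > 0, so we need X ≤ 13; X = 13 ≤ 13  yes
2) 7 / 7 = 1, so 7 divides 7  yes
3) X + Z = 13 + 7 = 20  yes
4) abs(7 - 2) = 5  yes
5) X * Z = 13 * 7 = 91  yes
6) min(7, 7) = 7  yes
7) X = 13, but 13 is required to differ  no
8) V = 2, X = 13; 2 ≤ 13  yes
9) V = 2 = 2 (first disjunct)  yes
10) X + T = 13 + 7 = 20; 20 < 23  yes
11) Z = 7, and 7 ≠ 9  yes
12) X = 13 ≠ 10, but V = 2 = 2 (second disjunct)  yes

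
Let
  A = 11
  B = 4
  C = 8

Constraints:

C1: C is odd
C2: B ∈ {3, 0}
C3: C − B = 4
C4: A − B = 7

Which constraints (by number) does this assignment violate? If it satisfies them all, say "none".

No — constraints 1 and 2 are not satisfied.

C1: C = 8 is even  false
C2: B = 4 is not in {3, 0}  false
C3: C − B = 8 − 4 = 4  true
C4: A − B = 11 − 4 = 7  true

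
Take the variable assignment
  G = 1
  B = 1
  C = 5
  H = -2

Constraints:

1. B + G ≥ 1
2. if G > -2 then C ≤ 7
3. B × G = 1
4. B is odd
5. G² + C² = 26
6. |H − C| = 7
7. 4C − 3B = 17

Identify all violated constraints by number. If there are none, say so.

Yes — all constraints hold.

1. B + G = 1 + 1 = 2; 2 ≥ 1 — holds.
2. G = 1 > -2, so we need C ≤ 7; C = 5 ≤ 7 — holds.
3. B × G = 1 × 1 = 1 — holds.
4. B = 1 is odd — holds.
5. G² + C² = 1² + 5² = 1 + 25 = 26 — holds.
6. |-2 − 5| = 7 — holds.
7. 4C − 3B = 4(5) − 3(1) = 17 — holds.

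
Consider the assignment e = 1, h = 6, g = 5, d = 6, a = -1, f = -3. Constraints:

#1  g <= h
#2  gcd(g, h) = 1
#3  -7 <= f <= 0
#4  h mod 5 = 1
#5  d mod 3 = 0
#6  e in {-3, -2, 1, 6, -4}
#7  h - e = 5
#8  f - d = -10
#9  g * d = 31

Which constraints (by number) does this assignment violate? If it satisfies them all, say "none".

#1 g = 5, h = 6; 5 ≤ 6 — satisfied.
#2 gcd(5, 6) = 1 — satisfied.
#3 f = -3 lies in [-7, 0] — satisfied.
#4 6 mod 5 = 1 — satisfied.
#5 6 mod 3 = 0 — satisfied.
#6 e = 1 is in {-3, -2, 1, 6, -4} — satisfied.
#7 h - e = 6 - 1 = 5 — satisfied.
#8 f - d = -3 - 6 = -9, not -10 — violated.
#9 g * d = 5 * 6 = 30, not 31 — violated.

No — constraints 8 and 9 are not satisfied.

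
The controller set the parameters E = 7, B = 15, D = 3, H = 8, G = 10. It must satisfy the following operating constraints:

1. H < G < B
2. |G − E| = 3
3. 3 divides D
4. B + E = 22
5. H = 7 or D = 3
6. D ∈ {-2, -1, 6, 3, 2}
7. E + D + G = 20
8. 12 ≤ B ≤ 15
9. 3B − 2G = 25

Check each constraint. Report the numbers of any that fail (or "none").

The assignment satisfies every constraint.

1. values 8 < 10 < 15 — holds.
2. |10 − 7| = 3 — holds.
3. 3 / 3 = 1, so 3 divides 3 — holds.
4. B + E = 15 + 7 = 22 — holds.
5. H = 8 ≠ 7, but D = 3 = 3 (second disjunct) — holds.
6. D = 3 is in {-2, -1, 6, 3, 2} — holds.
7. E + D + G = 7 + 3 + 10 = 20 — holds.
8. B = 15 lies in [12, 15] — holds.
9. 3B − 2G = 3(15) − 2(10) = 25 — holds.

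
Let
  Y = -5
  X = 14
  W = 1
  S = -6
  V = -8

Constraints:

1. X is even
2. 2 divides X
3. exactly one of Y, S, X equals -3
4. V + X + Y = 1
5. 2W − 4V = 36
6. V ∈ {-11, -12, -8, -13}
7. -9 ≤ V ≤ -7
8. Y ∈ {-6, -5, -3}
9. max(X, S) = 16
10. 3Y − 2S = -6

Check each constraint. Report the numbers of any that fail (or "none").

The assignment fails constraints 3, 5, 9, and 10.

1. X = 14 is even — holds.
2. 14 / 2 = 7, so 2 divides 14 — holds.
3. Y=-5, S=-6, X=14; 0 of them equal -3, not exactly one — does not hold.
4. V + X + Y = -8 + 14 + (-5) = 1 — holds.
5. 2W − 4V = 2(1) − 4(-8) = 34, not 36 — does not hold.
6. V = -8 is in {-11, -12, -8, -13} — holds.
7. V = -8 lies in [-9, -7] — holds.
8. Y = -5 is in {-6, -5, -3} — holds.
9. max(14, -6) = 14, not 16 — does not hold.
10. 3Y − 2S = 3(-5) − 2(-6) = -3, not -6 — does not hold.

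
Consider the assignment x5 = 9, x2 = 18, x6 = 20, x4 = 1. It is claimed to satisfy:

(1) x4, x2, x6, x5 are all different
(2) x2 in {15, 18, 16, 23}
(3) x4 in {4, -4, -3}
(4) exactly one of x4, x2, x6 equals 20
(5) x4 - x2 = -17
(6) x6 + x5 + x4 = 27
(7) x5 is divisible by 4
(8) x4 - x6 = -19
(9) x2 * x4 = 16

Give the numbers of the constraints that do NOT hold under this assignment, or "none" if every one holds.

(1) values 1, 18, 20, 9 are pairwise distinct  true
(2) x2 = 18 is in {15, 18, 16, 23}  true
(3) x4 = 1 is not in {4, -4, -3}  false
(4) x4=1, x2=18, x6=20; 1 of them equals 20  true
(5) x4 - x2 = 1 - 18 = -17  true
(6) x6 + x5 + x4 = 20 + 9 + 1 = 30, not 27  false
(7) 9 = 4*2 + 1, so 4 does not divide 9  false
(8) x4 - x6 = 1 - 20 = -19  true
(9) x2 * x4 = 18 * 1 = 18, not 16  false

No — constraints 3, 6, 7, 9 are not satisfied.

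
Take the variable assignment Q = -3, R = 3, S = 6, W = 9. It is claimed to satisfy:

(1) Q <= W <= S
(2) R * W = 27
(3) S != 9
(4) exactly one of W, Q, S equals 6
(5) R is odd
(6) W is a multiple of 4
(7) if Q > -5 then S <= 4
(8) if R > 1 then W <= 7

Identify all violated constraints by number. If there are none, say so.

Constraints 1, 6, 7, 8 do not hold.

(1) values -3, 9, 6; W = 9 is not <= S = 6  ✘
(2) R * W = 3 * 9 = 27  ✔
(3) S = 6, and 6 ≠ 9  ✔
(4) W=9, Q=-3, S=6; 1 of them equals 6  ✔
(5) R = 3 is odd  ✔
(6) 9 = 4*2 + 1, so 4 does not divide 9  ✘
(7) Q = -3 > -5, so we need S ≤ 4; but S = 6 > 4  ✘
(8) R = 3 > 1, so we need W ≤ 7; but W = 9 > 7  ✘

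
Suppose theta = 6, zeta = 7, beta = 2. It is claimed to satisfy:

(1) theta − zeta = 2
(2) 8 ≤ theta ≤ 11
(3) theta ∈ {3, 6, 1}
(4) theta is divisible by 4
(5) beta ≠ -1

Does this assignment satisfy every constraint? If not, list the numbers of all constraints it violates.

No — constraints 1, 2, and 4 are not satisfied.

(1) theta − zeta = 6 − 7 = -1, not 2 — violated.
(2) theta = 6 is outside [8, 11] — violated.
(3) theta = 6 is in {3, 6, 1} — OK.
(4) 6 = 4×1 + 2, so 4 does not divide 6 — violated.
(5) beta = 2, and 2 ≠ -1 — OK.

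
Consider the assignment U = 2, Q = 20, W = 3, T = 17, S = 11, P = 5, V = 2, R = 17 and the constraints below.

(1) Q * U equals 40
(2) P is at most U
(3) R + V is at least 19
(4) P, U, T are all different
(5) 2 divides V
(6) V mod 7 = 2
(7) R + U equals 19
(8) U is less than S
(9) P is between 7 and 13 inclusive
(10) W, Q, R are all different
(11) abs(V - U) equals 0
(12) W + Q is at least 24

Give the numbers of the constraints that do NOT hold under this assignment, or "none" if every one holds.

(1) Q * U = 20 * 2 = 40  OK
(2) P = 5, U = 2; 5 > 2 (want ≤)  FAIL
(3) R + V = 17 + 2 = 19; 19 ≥ 19  OK
(4) values 5, 2, 17 are pairwise distinct  OK
(5) 2 / 2 = 1, so 2 divides 2  OK
(6) 2 mod 7 = 2  OK
(7) R + U = 17 + 2 = 19  OK
(8) U = 2, S = 11; 2 < 11  OK
(9) P = 5 is outside [7, 13]  FAIL
(10) values 3, 20, 17 are pairwise distinct  OK
(11) abs(2 - 2) = 0  OK
(12) W + Q = 3 + 20 = 23; 23 < 24, bound 24 not met  FAIL

The assignment fails constraints 2, 9, and 12.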